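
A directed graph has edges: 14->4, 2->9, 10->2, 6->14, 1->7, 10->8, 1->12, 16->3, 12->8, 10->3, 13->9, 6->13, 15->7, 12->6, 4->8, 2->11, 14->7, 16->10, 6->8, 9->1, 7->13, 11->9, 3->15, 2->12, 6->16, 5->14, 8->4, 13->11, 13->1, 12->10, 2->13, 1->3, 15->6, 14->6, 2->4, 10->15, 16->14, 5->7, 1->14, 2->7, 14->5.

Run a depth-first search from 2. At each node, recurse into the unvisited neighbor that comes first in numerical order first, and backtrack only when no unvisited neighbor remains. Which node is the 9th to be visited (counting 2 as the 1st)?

6

Visit 2
2 → 4
4 → 8
2 → 7
7 → 13
13 → 1
1 → 3
3 → 15
15 → 6
6 → 14
14 → 5
6 → 16
16 → 10
1 → 12
13 → 9
13 → 11

Visit order: 2, 4, 8, 7, 13, 1, 3, 15, 6, 14, 5, 16, 10, 12, 9, 11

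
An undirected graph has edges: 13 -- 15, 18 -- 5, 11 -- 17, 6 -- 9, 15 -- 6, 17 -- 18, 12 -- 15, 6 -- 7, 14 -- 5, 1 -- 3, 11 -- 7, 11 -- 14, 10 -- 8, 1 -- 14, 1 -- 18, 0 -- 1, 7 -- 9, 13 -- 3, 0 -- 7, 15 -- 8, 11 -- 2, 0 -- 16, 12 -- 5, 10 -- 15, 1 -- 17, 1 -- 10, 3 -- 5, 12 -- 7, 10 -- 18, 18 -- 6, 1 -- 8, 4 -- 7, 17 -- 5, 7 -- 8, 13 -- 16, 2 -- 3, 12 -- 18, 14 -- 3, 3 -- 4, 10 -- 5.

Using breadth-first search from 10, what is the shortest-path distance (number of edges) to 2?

3

Level 0: 10
Level 1: 1, 5, 8, 15, 18
Level 2: 0, 3, 6, 7, 12, 13, 14, 17
Level 3: 2, 4, 9, 11, 16
2 first appears at level 3.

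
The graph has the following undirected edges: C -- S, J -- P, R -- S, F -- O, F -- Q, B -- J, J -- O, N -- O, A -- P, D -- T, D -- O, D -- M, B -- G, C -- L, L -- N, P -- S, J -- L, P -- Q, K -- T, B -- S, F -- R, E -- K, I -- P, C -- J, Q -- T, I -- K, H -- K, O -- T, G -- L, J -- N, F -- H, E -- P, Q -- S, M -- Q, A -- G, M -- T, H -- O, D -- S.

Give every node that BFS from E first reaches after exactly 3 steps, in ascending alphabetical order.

B, C, D, F, G, L, M, N, O, R

Level 0: E
Level 1: K, P
Level 2: A, H, I, J, Q, S, T
Level 3: B, C, D, F, G, L, M, N, O, R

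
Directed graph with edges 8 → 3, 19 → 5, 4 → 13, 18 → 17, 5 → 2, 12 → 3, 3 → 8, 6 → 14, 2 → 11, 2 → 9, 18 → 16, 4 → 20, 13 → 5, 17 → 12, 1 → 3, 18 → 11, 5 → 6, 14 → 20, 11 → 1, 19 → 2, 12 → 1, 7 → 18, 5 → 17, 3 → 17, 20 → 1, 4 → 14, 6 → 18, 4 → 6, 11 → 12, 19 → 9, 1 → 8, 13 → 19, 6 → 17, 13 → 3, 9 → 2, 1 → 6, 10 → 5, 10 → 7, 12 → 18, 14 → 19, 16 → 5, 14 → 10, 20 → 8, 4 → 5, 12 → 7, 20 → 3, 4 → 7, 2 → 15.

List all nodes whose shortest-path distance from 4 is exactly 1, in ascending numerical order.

Level 0: 4
Level 1: 5, 6, 7, 13, 14, 20
Level 2: 1, 2, 3, 8, 10, 17, 18, 19
Level 3: 9, 11, 12, 15, 16

5, 6, 7, 13, 14, 20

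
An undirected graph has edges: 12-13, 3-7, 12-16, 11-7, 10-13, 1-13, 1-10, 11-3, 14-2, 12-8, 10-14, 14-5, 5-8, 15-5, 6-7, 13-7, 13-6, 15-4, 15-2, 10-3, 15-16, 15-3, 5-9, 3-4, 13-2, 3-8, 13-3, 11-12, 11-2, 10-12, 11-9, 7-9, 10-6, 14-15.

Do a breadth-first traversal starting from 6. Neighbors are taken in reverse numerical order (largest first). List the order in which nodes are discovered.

6 -> 13 -> 10 -> 7 -> 12 -> 3 -> 2 -> 1 -> 14 -> 11 -> 9 -> 16 -> 8 -> 15 -> 4 -> 5

Visit 6; enqueue 13, 10, 7 → queue [13, 10, 7]
Visit 13; enqueue 12, 3, 2, 1 → queue [10, 7, 12, 3, 2, 1]
Visit 10; enqueue 14 → queue [7, 12, 3, 2, 1, 14]
Visit 7; enqueue 11, 9 → queue [12, 3, 2, 1, 14, 11, 9]
Visit 12; enqueue 16, 8 → queue [3, 2, 1, 14, 11, 9, 16, 8]
Visit 3; enqueue 15, 4 → queue [2, 1, 14, 11, 9, 16, 8, 15, 4]
Visit 2 → queue [1, 14, 11, 9, 16, 8, 15, 4]
Visit 1 → queue [14, 11, 9, 16, 8, 15, 4]
Visit 14; enqueue 5 → queue [11, 9, 16, 8, 15, 4, 5]
Visit 11 → queue [9, 16, 8, 15, 4, 5]
Visit 9 → queue [16, 8, 15, 4, 5]
Visit 16 → queue [8, 15, 4, 5]
Visit 8 → queue [15, 4, 5]
Visit 15 → queue [4, 5]
Visit 4 → queue [5]
Visit 5 → queue []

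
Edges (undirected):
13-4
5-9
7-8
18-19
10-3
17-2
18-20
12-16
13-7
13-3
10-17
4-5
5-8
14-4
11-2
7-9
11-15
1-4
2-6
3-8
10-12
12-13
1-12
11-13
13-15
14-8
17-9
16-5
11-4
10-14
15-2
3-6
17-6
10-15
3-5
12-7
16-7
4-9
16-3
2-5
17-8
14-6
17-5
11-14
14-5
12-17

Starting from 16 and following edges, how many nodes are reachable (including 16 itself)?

17

BFS from 16 visits: 16, 12, 7, 5, 3, 17, 13, 10, 1, 9, 8, 14, 4, 2, 6, 15, 11
Reachable nodes: 17 of 20 total.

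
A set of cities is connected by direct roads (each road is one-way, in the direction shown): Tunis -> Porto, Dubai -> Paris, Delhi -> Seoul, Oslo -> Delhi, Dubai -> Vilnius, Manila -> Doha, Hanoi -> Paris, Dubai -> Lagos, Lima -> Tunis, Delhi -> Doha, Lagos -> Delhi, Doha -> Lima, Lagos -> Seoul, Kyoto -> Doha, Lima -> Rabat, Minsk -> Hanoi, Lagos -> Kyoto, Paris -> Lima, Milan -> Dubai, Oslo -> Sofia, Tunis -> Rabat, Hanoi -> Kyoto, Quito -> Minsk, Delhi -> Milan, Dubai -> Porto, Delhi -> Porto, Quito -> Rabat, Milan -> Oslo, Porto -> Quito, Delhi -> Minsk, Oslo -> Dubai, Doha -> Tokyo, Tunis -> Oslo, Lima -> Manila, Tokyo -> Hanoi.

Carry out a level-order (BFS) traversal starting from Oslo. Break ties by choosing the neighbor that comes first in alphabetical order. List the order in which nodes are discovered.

Visit Oslo; enqueue Delhi, Dubai, Sofia → queue [Delhi, Dubai, Sofia]
Visit Delhi; enqueue Doha, Milan, Minsk, Porto, Seoul → queue [Dubai, Sofia, Doha, Milan, Minsk, Porto, Seoul]
Visit Dubai; enqueue Lagos, Paris, Vilnius → queue [Sofia, Doha, Milan, Minsk, Porto, Seoul, Lagos, Paris, Vilnius]
Visit Sofia → queue [Doha, Milan, Minsk, Porto, Seoul, Lagos, Paris, Vilnius]
Visit Doha; enqueue Lima, Tokyo → queue [Milan, Minsk, Porto, Seoul, Lagos, Paris, Vilnius, Lima, Tokyo]
Visit Milan → queue [Minsk, Porto, Seoul, Lagos, Paris, Vilnius, Lima, Tokyo]
Visit Minsk; enqueue Hanoi → queue [Porto, Seoul, Lagos, Paris, Vilnius, Lima, Tokyo, Hanoi]
Visit Porto; enqueue Quito → queue [Seoul, Lagos, Paris, Vilnius, Lima, Tokyo, Hanoi, Quito]
Visit Seoul → queue [Lagos, Paris, Vilnius, Lima, Tokyo, Hanoi, Quito]
Visit Lagos; enqueue Kyoto → queue [Paris, Vilnius, Lima, Tokyo, Hanoi, Quito, Kyoto]
Visit Paris → queue [Vilnius, Lima, Tokyo, Hanoi, Quito, Kyoto]
Visit Vilnius → queue [Lima, Tokyo, Hanoi, Quito, Kyoto]
Visit Lima; enqueue Manila, Rabat, Tunis → queue [Tokyo, Hanoi, Quito, Kyoto, Manila, Rabat, Tunis]
Visit Tokyo → queue [Hanoi, Quito, Kyoto, Manila, Rabat, Tunis]
Visit Hanoi → queue [Quito, Kyoto, Manila, Rabat, Tunis]
Visit Quito → queue [Kyoto, Manila, Rabat, Tunis]
Visit Kyoto → queue [Manila, Rabat, Tunis]
Visit Manila → queue [Rabat, Tunis]
Visit Rabat → queue [Tunis]
Visit Tunis → queue []

Oslo, Delhi, Dubai, Sofia, Doha, Milan, Minsk, Porto, Seoul, Lagos, Paris, Vilnius, Lima, Tokyo, Hanoi, Quito, Kyoto, Manila, Rabat, Tunis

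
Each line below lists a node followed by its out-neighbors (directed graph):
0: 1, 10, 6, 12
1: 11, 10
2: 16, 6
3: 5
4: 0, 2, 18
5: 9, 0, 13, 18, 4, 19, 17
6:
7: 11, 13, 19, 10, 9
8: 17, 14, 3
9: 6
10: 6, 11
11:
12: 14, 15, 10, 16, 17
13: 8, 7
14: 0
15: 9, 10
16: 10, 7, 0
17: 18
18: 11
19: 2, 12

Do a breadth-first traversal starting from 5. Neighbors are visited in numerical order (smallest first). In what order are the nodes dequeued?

Visit 5; enqueue 0, 4, 9, 13, 17, 18, 19 → queue [0, 4, 9, 13, 17, 18, 19]
Visit 0; enqueue 1, 6, 10, 12 → queue [4, 9, 13, 17, 18, 19, 1, 6, 10, 12]
Visit 4; enqueue 2 → queue [9, 13, 17, 18, 19, 1, 6, 10, 12, 2]
Visit 9 → queue [13, 17, 18, 19, 1, 6, 10, 12, 2]
Visit 13; enqueue 7, 8 → queue [17, 18, 19, 1, 6, 10, 12, 2, 7, 8]
Visit 17 → queue [18, 19, 1, 6, 10, 12, 2, 7, 8]
Visit 18; enqueue 11 → queue [19, 1, 6, 10, 12, 2, 7, 8, 11]
Visit 19 → queue [1, 6, 10, 12, 2, 7, 8, 11]
Visit 1 → queue [6, 10, 12, 2, 7, 8, 11]
Visit 6 → queue [10, 12, 2, 7, 8, 11]
Visit 10 → queue [12, 2, 7, 8, 11]
Visit 12; enqueue 14, 15, 16 → queue [2, 7, 8, 11, 14, 15, 16]
Visit 2 → queue [7, 8, 11, 14, 15, 16]
Visit 7 → queue [8, 11, 14, 15, 16]
Visit 8; enqueue 3 → queue [11, 14, 15, 16, 3]
Visit 11 → queue [14, 15, 16, 3]
Visit 14 → queue [15, 16, 3]
Visit 15 → queue [16, 3]
Visit 16 → queue [3]
Visit 3 → queue []

5 -> 0 -> 4 -> 9 -> 13 -> 17 -> 18 -> 19 -> 1 -> 6 -> 10 -> 12 -> 2 -> 7 -> 8 -> 11 -> 14 -> 15 -> 16 -> 3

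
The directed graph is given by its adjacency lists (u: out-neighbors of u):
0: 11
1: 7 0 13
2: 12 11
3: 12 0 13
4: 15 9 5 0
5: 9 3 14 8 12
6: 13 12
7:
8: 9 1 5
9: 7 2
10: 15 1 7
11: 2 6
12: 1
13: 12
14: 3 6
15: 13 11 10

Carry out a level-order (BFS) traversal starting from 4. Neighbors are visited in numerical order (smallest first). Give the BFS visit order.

4, 0, 5, 9, 15, 11, 3, 8, 12, 14, 2, 7, 10, 13, 6, 1

Visit 4; enqueue 0, 5, 9, 15 → queue [0, 5, 9, 15]
Visit 0; enqueue 11 → queue [5, 9, 15, 11]
Visit 5; enqueue 3, 8, 12, 14 → queue [9, 15, 11, 3, 8, 12, 14]
Visit 9; enqueue 2, 7 → queue [15, 11, 3, 8, 12, 14, 2, 7]
Visit 15; enqueue 10, 13 → queue [11, 3, 8, 12, 14, 2, 7, 10, 13]
Visit 11; enqueue 6 → queue [3, 8, 12, 14, 2, 7, 10, 13, 6]
Visit 3 → queue [8, 12, 14, 2, 7, 10, 13, 6]
Visit 8; enqueue 1 → queue [12, 14, 2, 7, 10, 13, 6, 1]
Visit 12 → queue [14, 2, 7, 10, 13, 6, 1]
Visit 14 → queue [2, 7, 10, 13, 6, 1]
Visit 2 → queue [7, 10, 13, 6, 1]
Visit 7 → queue [10, 13, 6, 1]
Visit 10 → queue [13, 6, 1]
Visit 13 → queue [6, 1]
Visit 6 → queue [1]
Visit 1 → queue []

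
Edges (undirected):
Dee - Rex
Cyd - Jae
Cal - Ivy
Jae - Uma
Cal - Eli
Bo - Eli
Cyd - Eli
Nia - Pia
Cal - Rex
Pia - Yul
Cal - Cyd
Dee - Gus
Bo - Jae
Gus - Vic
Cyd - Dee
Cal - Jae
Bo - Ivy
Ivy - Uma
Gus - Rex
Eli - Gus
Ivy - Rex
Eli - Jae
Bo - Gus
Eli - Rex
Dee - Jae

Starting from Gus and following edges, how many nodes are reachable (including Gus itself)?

11

BFS from Gus visits: Gus, Vic, Rex, Eli, Dee, Bo, Ivy, Cal, Jae, Cyd, Uma
Reachable nodes: 11 of 14 total.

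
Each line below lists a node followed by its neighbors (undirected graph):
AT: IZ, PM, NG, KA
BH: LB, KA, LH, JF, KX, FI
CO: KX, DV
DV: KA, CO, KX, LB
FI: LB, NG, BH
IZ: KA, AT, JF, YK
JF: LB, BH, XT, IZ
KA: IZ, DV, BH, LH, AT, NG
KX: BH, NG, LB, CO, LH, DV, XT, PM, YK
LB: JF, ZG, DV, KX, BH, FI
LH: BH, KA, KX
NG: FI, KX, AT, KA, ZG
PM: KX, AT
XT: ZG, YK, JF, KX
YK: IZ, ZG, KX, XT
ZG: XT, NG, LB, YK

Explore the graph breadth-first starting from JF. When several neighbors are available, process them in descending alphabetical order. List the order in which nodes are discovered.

JF, XT, LB, IZ, BH, ZG, YK, KX, FI, DV, KA, AT, LH, NG, PM, CO

Visit JF; enqueue XT, LB, IZ, BH → queue [XT, LB, IZ, BH]
Visit XT; enqueue ZG, YK, KX → queue [LB, IZ, BH, ZG, YK, KX]
Visit LB; enqueue FI, DV → queue [IZ, BH, ZG, YK, KX, FI, DV]
Visit IZ; enqueue KA, AT → queue [BH, ZG, YK, KX, FI, DV, KA, AT]
Visit BH; enqueue LH → queue [ZG, YK, KX, FI, DV, KA, AT, LH]
Visit ZG; enqueue NG → queue [YK, KX, FI, DV, KA, AT, LH, NG]
Visit YK → queue [KX, FI, DV, KA, AT, LH, NG]
Visit KX; enqueue PM, CO → queue [FI, DV, KA, AT, LH, NG, PM, CO]
Visit FI → queue [DV, KA, AT, LH, NG, PM, CO]
Visit DV → queue [KA, AT, LH, NG, PM, CO]
Visit KA → queue [AT, LH, NG, PM, CO]
Visit AT → queue [LH, NG, PM, CO]
Visit LH → queue [NG, PM, CO]
Visit NG → queue [PM, CO]
Visit PM → queue [CO]
Visit CO → queue []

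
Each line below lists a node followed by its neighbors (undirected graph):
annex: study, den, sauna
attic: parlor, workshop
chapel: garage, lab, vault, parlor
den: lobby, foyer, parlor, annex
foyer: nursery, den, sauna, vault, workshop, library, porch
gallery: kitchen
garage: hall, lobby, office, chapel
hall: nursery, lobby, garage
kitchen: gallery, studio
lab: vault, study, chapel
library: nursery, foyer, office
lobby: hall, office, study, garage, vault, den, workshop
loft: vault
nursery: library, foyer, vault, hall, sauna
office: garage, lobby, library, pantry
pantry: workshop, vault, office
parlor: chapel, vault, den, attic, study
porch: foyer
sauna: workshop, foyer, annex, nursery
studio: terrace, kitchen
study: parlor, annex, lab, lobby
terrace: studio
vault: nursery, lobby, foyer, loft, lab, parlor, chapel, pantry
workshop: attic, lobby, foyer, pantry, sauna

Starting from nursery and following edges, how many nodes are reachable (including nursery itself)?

BFS from nursery visits: nursery, library, foyer, vault, hall, sauna, office, den, workshop, porch, lobby, loft, lab, parlor, chapel, pantry, garage, annex, attic, study
Reachable nodes: 20 of 24 total.

20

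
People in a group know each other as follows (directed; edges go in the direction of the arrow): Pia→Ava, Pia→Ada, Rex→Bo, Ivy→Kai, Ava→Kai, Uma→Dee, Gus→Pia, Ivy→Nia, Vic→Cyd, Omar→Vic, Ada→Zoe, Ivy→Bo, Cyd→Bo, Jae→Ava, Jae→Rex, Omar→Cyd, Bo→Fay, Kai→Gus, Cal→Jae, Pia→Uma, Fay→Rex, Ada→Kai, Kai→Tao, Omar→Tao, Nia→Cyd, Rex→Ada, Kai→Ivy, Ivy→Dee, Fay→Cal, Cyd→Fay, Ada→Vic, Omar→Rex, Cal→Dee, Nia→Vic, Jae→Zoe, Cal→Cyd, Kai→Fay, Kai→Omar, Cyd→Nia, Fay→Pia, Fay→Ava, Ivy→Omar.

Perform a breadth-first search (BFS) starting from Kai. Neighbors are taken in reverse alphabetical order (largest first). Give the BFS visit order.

Visit Kai; enqueue Tao, Omar, Ivy, Gus, Fay → queue [Tao, Omar, Ivy, Gus, Fay]
Visit Tao → queue [Omar, Ivy, Gus, Fay]
Visit Omar; enqueue Vic, Rex, Cyd → queue [Ivy, Gus, Fay, Vic, Rex, Cyd]
Visit Ivy; enqueue Nia, Dee, Bo → queue [Gus, Fay, Vic, Rex, Cyd, Nia, Dee, Bo]
Visit Gus; enqueue Pia → queue [Fay, Vic, Rex, Cyd, Nia, Dee, Bo, Pia]
Visit Fay; enqueue Cal, Ava → queue [Vic, Rex, Cyd, Nia, Dee, Bo, Pia, Cal, Ava]
Visit Vic → queue [Rex, Cyd, Nia, Dee, Bo, Pia, Cal, Ava]
Visit Rex; enqueue Ada → queue [Cyd, Nia, Dee, Bo, Pia, Cal, Ava, Ada]
Visit Cyd → queue [Nia, Dee, Bo, Pia, Cal, Ava, Ada]
Visit Nia → queue [Dee, Bo, Pia, Cal, Ava, Ada]
Visit Dee → queue [Bo, Pia, Cal, Ava, Ada]
Visit Bo → queue [Pia, Cal, Ava, Ada]
Visit Pia; enqueue Uma → queue [Cal, Ava, Ada, Uma]
Visit Cal; enqueue Jae → queue [Ava, Ada, Uma, Jae]
Visit Ava → queue [Ada, Uma, Jae]
Visit Ada; enqueue Zoe → queue [Uma, Jae, Zoe]
Visit Uma → queue [Jae, Zoe]
Visit Jae → queue [Zoe]
Visit Zoe → queue []

Kai Tao Omar Ivy Gus Fay Vic Rex Cyd Nia Dee Bo Pia Cal Ava Ada Uma Jae Zoe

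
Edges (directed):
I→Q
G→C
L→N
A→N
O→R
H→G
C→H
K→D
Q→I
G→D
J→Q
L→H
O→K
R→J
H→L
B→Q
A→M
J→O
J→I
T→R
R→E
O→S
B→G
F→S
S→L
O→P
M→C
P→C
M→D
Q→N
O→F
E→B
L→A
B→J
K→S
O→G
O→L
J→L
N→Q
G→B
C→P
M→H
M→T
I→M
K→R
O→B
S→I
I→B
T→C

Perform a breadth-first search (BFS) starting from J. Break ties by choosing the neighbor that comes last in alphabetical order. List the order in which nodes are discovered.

J Q O L I N S R P K G F B H A M E C D T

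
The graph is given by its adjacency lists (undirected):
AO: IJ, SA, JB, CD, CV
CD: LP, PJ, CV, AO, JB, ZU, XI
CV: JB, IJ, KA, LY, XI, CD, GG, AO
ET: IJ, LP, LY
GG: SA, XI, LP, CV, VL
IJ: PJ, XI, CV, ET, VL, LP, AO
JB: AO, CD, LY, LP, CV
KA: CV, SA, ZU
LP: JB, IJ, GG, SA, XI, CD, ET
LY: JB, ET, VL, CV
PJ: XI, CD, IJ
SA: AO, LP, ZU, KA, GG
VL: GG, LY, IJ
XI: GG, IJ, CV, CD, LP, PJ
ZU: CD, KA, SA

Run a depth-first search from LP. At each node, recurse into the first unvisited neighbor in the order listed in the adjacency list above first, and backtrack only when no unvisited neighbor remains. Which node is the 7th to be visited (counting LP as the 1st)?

Visit LP
LP → JB
JB → AO
AO → IJ
IJ → PJ
PJ → XI
XI → GG
GG → SA
SA → ZU
ZU → CD
CD → CV
CV → KA
CV → LY
LY → ET
LY → VL

Visit order: LP, JB, AO, IJ, PJ, XI, GG, SA, ZU, CD, CV, KA, LY, ET, VL

GG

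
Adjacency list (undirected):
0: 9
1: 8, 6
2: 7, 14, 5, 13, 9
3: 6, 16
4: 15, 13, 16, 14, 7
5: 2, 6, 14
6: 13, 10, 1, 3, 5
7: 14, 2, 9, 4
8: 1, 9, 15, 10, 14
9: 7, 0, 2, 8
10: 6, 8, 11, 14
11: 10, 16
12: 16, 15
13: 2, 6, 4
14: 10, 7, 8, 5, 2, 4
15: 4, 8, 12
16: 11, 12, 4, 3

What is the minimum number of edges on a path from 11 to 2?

Level 0: 11
Level 1: 10, 16
Level 2: 3, 4, 6, 8, 12, 14
Level 3: 1, 2, 5, 7, 9, 13, 15
Level 4: 0
2 first appears at level 3.

3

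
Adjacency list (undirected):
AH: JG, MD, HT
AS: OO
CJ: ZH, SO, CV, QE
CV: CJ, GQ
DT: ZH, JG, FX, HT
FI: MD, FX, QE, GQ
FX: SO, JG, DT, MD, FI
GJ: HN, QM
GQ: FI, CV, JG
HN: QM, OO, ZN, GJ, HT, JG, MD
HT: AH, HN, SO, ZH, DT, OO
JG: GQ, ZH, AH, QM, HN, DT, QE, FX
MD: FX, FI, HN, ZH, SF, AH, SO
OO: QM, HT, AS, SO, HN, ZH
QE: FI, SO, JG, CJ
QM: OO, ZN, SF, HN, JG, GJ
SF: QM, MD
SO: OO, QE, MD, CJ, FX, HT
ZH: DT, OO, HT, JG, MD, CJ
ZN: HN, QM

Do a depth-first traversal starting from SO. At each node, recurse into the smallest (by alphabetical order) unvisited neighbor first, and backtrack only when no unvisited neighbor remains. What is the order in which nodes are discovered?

Visit SO
SO → CJ
CJ → CV
CV → GQ
GQ → FI
FI → FX
FX → DT
DT → HT
HT → AH
AH → JG
JG → HN
HN → GJ
GJ → QM
QM → OO
OO → AS
OO → ZH
ZH → MD
MD → SF
QM → ZN
JG → QE

SO → CJ → CV → GQ → FI → FX → DT → HT → AH → JG → HN → GJ → QM → OO → AS → ZH → MD → SF → ZN → QE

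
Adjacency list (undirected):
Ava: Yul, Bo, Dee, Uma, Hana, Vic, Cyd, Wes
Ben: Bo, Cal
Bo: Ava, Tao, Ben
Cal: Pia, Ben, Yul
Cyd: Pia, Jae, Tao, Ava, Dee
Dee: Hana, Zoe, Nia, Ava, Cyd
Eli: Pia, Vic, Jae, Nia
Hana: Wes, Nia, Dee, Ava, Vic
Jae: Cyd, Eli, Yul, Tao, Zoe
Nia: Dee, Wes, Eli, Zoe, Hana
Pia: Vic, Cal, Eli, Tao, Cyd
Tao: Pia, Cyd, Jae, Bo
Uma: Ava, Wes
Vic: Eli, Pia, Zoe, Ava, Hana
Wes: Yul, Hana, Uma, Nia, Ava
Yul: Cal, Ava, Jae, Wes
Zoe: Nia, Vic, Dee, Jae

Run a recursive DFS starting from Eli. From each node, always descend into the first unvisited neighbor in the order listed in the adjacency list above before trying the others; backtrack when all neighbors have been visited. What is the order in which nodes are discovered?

Eli -> Pia -> Vic -> Zoe -> Nia -> Dee -> Hana -> Wes -> Yul -> Cal -> Ben -> Bo -> Ava -> Uma -> Cyd -> Jae -> Tao

Visit Eli
Eli → Pia
Pia → Vic
Vic → Zoe
Zoe → Nia
Nia → Dee
Dee → Hana
Hana → Wes
Wes → Yul
Yul → Cal
Cal → Ben
Ben → Bo
Bo → Ava
Ava → Uma
Ava → Cyd
Cyd → Jae
Jae → Tao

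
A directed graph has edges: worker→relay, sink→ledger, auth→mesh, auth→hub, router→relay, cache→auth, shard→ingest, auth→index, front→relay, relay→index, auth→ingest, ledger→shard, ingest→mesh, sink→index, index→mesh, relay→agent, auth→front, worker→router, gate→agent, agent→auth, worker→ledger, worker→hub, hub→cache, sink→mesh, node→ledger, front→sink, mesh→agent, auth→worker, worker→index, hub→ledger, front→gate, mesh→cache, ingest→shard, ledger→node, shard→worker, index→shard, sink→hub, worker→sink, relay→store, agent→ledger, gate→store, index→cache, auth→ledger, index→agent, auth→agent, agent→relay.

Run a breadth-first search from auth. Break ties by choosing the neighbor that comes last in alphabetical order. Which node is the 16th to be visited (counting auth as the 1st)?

Visit auth; enqueue worker, mesh, ledger, ingest, index, hub, front, agent → queue [worker, mesh, ledger, ingest, index, hub, front, agent]
Visit worker; enqueue sink, router, relay → queue [mesh, ledger, ingest, index, hub, front, agent, sink, router, relay]
Visit mesh; enqueue cache → queue [ledger, ingest, index, hub, front, agent, sink, router, relay, cache]
Visit ledger; enqueue shard, node → queue [ingest, index, hub, front, agent, sink, router, relay, cache, shard, node]
Visit ingest → queue [index, hub, front, agent, sink, router, relay, cache, shard, node]
Visit index → queue [hub, front, agent, sink, router, relay, cache, shard, node]
Visit hub → queue [front, agent, sink, router, relay, cache, shard, node]
Visit front; enqueue gate → queue [agent, sink, router, relay, cache, shard, node, gate]
Visit agent → queue [sink, router, relay, cache, shard, node, gate]
Visit sink → queue [router, relay, cache, shard, node, gate]
Visit router → queue [relay, cache, shard, node, gate]
Visit relay; enqueue store → queue [cache, shard, node, gate, store]
Visit cache → queue [shard, node, gate, store]
Visit shard → queue [node, gate, store]
Visit node → queue [gate, store]
Visit gate → queue [store]
Visit store → queue []

Visit order: auth, worker, mesh, ledger, ingest, index, hub, front, agent, sink, router, relay, cache, shard, node, gate, store

gate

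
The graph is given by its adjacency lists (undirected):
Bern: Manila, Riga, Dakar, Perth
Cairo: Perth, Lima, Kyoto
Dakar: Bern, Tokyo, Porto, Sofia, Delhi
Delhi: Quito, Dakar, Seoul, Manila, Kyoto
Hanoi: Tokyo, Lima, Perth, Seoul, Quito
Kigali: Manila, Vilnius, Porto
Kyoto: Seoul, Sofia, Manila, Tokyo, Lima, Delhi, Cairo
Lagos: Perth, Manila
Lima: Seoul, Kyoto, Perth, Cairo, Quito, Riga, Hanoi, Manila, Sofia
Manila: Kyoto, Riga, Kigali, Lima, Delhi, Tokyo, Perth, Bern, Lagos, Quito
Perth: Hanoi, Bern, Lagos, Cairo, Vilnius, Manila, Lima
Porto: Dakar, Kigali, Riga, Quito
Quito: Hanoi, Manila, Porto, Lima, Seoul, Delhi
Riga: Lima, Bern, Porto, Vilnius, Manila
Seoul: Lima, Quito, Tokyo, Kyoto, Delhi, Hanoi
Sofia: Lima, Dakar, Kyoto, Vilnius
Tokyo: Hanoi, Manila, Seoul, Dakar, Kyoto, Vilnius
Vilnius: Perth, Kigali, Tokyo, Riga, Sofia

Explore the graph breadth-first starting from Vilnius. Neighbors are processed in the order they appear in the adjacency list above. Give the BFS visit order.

Vilnius, Perth, Kigali, Tokyo, Riga, Sofia, Hanoi, Bern, Lagos, Cairo, Manila, Lima, Porto, Seoul, Dakar, Kyoto, Quito, Delhi

Visit Vilnius; enqueue Perth, Kigali, Tokyo, Riga, Sofia → queue [Perth, Kigali, Tokyo, Riga, Sofia]
Visit Perth; enqueue Hanoi, Bern, Lagos, Cairo, Manila, Lima → queue [Kigali, Tokyo, Riga, Sofia, Hanoi, Bern, Lagos, Cairo, Manila, Lima]
Visit Kigali; enqueue Porto → queue [Tokyo, Riga, Sofia, Hanoi, Bern, Lagos, Cairo, Manila, Lima, Porto]
Visit Tokyo; enqueue Seoul, Dakar, Kyoto → queue [Riga, Sofia, Hanoi, Bern, Lagos, Cairo, Manila, Lima, Porto, Seoul, Dakar, Kyoto]
Visit Riga → queue [Sofia, Hanoi, Bern, Lagos, Cairo, Manila, Lima, Porto, Seoul, Dakar, Kyoto]
Visit Sofia → queue [Hanoi, Bern, Lagos, Cairo, Manila, Lima, Porto, Seoul, Dakar, Kyoto]
Visit Hanoi; enqueue Quito → queue [Bern, Lagos, Cairo, Manila, Lima, Porto, Seoul, Dakar, Kyoto, Quito]
Visit Bern → queue [Lagos, Cairo, Manila, Lima, Porto, Seoul, Dakar, Kyoto, Quito]
Visit Lagos → queue [Cairo, Manila, Lima, Porto, Seoul, Dakar, Kyoto, Quito]
Visit Cairo → queue [Manila, Lima, Porto, Seoul, Dakar, Kyoto, Quito]
Visit Manila; enqueue Delhi → queue [Lima, Porto, Seoul, Dakar, Kyoto, Quito, Delhi]
Visit Lima → queue [Porto, Seoul, Dakar, Kyoto, Quito, Delhi]
Visit Porto → queue [Seoul, Dakar, Kyoto, Quito, Delhi]
Visit Seoul → queue [Dakar, Kyoto, Quito, Delhi]
Visit Dakar → queue [Kyoto, Quito, Delhi]
Visit Kyoto → queue [Quito, Delhi]
Visit Quito → queue [Delhi]
Visit Delhi → queue []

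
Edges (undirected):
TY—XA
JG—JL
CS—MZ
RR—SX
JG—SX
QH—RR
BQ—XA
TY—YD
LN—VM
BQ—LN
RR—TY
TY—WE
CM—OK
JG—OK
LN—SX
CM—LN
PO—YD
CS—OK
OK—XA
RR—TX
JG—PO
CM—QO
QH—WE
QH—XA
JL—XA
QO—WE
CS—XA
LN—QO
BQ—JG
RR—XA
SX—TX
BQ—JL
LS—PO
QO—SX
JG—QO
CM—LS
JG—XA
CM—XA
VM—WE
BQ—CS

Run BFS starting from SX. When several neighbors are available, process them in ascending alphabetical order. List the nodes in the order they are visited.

SX JG LN QO RR TX BQ JL OK PO XA CM VM WE QH TY CS LS YD MZ

Visit SX; enqueue JG, LN, QO, RR, TX → queue [JG, LN, QO, RR, TX]
Visit JG; enqueue BQ, JL, OK, PO, XA → queue [LN, QO, RR, TX, BQ, JL, OK, PO, XA]
Visit LN; enqueue CM, VM → queue [QO, RR, TX, BQ, JL, OK, PO, XA, CM, VM]
Visit QO; enqueue WE → queue [RR, TX, BQ, JL, OK, PO, XA, CM, VM, WE]
Visit RR; enqueue QH, TY → queue [TX, BQ, JL, OK, PO, XA, CM, VM, WE, QH, TY]
Visit TX → queue [BQ, JL, OK, PO, XA, CM, VM, WE, QH, TY]
Visit BQ; enqueue CS → queue [JL, OK, PO, XA, CM, VM, WE, QH, TY, CS]
Visit JL → queue [OK, PO, XA, CM, VM, WE, QH, TY, CS]
Visit OK → queue [PO, XA, CM, VM, WE, QH, TY, CS]
Visit PO; enqueue LS, YD → queue [XA, CM, VM, WE, QH, TY, CS, LS, YD]
Visit XA → queue [CM, VM, WE, QH, TY, CS, LS, YD]
Visit CM → queue [VM, WE, QH, TY, CS, LS, YD]
Visit VM → queue [WE, QH, TY, CS, LS, YD]
Visit WE → queue [QH, TY, CS, LS, YD]
Visit QH → queue [TY, CS, LS, YD]
Visit TY → queue [CS, LS, YD]
Visit CS; enqueue MZ → queue [LS, YD, MZ]
Visit LS → queue [YD, MZ]
Visit YD → queue [MZ]
Visit MZ → queue []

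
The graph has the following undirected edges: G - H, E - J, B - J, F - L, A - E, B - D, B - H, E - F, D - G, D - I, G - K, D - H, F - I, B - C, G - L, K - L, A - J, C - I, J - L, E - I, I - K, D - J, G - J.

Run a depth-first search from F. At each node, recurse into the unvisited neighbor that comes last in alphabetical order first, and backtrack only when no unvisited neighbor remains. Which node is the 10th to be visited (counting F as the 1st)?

B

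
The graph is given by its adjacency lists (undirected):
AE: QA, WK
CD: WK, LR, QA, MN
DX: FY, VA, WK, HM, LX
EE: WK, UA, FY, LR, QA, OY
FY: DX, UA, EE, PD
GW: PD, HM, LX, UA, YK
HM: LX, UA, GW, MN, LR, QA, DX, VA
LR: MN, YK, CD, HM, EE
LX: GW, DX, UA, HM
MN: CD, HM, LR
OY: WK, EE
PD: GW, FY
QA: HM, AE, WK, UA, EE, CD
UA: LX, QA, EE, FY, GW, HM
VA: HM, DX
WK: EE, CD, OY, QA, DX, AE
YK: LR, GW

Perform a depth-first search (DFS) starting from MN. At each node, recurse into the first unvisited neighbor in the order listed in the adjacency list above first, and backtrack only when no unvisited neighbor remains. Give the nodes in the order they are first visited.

MN → CD → WK → EE → UA → LX → GW → PD → FY → DX → VA → HM → LR → YK → QA → AE → OY

Visit MN
MN → CD
CD → WK
WK → EE
EE → UA
UA → LX
LX → GW
GW → PD
PD → FY
FY → DX
DX → VA
VA → HM
HM → LR
LR → YK
HM → QA
QA → AE
EE → OY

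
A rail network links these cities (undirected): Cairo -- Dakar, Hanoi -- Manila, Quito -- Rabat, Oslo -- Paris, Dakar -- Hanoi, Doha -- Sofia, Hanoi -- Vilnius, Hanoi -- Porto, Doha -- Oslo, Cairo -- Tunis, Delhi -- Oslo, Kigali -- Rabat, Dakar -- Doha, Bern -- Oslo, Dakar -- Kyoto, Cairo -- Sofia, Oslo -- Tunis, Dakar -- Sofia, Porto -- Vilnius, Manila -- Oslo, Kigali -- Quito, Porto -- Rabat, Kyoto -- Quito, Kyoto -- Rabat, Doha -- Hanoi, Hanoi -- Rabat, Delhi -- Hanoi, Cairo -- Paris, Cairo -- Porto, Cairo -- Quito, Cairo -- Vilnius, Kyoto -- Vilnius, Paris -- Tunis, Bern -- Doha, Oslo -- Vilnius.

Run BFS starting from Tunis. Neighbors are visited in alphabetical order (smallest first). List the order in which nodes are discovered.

Tunis → Cairo → Oslo → Paris → Dakar → Porto → Quito → Sofia → Vilnius → Bern → Delhi → Doha → Manila → Hanoi → Kyoto → Rabat → Kigali

Visit Tunis; enqueue Cairo, Oslo, Paris → queue [Cairo, Oslo, Paris]
Visit Cairo; enqueue Dakar, Porto, Quito, Sofia, Vilnius → queue [Oslo, Paris, Dakar, Porto, Quito, Sofia, Vilnius]
Visit Oslo; enqueue Bern, Delhi, Doha, Manila → queue [Paris, Dakar, Porto, Quito, Sofia, Vilnius, Bern, Delhi, Doha, Manila]
Visit Paris → queue [Dakar, Porto, Quito, Sofia, Vilnius, Bern, Delhi, Doha, Manila]
Visit Dakar; enqueue Hanoi, Kyoto → queue [Porto, Quito, Sofia, Vilnius, Bern, Delhi, Doha, Manila, Hanoi, Kyoto]
Visit Porto; enqueue Rabat → queue [Quito, Sofia, Vilnius, Bern, Delhi, Doha, Manila, Hanoi, Kyoto, Rabat]
Visit Quito; enqueue Kigali → queue [Sofia, Vilnius, Bern, Delhi, Doha, Manila, Hanoi, Kyoto, Rabat, Kigali]
Visit Sofia → queue [Vilnius, Bern, Delhi, Doha, Manila, Hanoi, Kyoto, Rabat, Kigali]
Visit Vilnius → queue [Bern, Delhi, Doha, Manila, Hanoi, Kyoto, Rabat, Kigali]
Visit Bern → queue [Delhi, Doha, Manila, Hanoi, Kyoto, Rabat, Kigali]
Visit Delhi → queue [Doha, Manila, Hanoi, Kyoto, Rabat, Kigali]
Visit Doha → queue [Manila, Hanoi, Kyoto, Rabat, Kigali]
Visit Manila → queue [Hanoi, Kyoto, Rabat, Kigali]
Visit Hanoi → queue [Kyoto, Rabat, Kigali]
Visit Kyoto → queue [Rabat, Kigali]
Visit Rabat → queue [Kigali]
Visit Kigali → queue []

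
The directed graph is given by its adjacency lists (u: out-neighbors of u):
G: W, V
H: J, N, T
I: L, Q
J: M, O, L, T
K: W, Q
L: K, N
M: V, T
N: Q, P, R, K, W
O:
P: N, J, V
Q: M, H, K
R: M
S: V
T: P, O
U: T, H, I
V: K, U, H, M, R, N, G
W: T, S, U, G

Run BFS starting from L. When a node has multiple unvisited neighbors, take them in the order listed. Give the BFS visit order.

Visit L; enqueue K, N → queue [K, N]
Visit K; enqueue W, Q → queue [N, W, Q]
Visit N; enqueue P, R → queue [W, Q, P, R]
Visit W; enqueue T, S, U, G → queue [Q, P, R, T, S, U, G]
Visit Q; enqueue M, H → queue [P, R, T, S, U, G, M, H]
Visit P; enqueue J, V → queue [R, T, S, U, G, M, H, J, V]
Visit R → queue [T, S, U, G, M, H, J, V]
Visit T; enqueue O → queue [S, U, G, M, H, J, V, O]
Visit S → queue [U, G, M, H, J, V, O]
Visit U; enqueue I → queue [G, M, H, J, V, O, I]
Visit G → queue [M, H, J, V, O, I]
Visit M → queue [H, J, V, O, I]
Visit H → queue [J, V, O, I]
Visit J → queue [V, O, I]
Visit V → queue [O, I]
Visit O → queue [I]
Visit I → queue []

L -> K -> N -> W -> Q -> P -> R -> T -> S -> U -> G -> M -> H -> J -> V -> O -> I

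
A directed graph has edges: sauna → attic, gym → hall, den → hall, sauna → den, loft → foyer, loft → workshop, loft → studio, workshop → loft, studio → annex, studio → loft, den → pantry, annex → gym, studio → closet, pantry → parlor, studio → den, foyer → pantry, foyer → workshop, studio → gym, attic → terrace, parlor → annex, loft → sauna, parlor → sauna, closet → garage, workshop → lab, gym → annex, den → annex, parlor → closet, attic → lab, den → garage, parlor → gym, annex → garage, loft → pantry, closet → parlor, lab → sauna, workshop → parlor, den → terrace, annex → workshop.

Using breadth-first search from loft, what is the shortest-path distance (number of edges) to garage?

Level 0: loft
Level 1: foyer, pantry, sauna, studio, workshop
Level 2: annex, attic, closet, den, gym, lab, parlor
Level 3: garage, hall, terrace
garage first appears at level 3.

3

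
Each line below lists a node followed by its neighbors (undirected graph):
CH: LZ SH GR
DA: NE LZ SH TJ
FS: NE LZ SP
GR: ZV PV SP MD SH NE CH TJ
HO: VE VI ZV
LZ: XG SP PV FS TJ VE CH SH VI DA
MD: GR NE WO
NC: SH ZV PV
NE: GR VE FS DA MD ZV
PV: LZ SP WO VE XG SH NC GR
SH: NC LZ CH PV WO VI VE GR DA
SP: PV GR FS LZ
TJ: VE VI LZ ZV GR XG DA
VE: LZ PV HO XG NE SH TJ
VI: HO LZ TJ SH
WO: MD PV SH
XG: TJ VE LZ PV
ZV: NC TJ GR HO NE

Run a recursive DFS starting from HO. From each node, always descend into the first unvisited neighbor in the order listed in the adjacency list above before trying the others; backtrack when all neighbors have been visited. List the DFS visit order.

HO VE LZ XG TJ VI SH NC ZV GR PV SP FS NE DA MD WO CH

Visit HO
HO → VE
VE → LZ
LZ → XG
XG → TJ
TJ → VI
VI → SH
SH → NC
NC → ZV
ZV → GR
GR → PV
PV → SP
SP → FS
FS → NE
NE → DA
NE → MD
MD → WO
GR → CH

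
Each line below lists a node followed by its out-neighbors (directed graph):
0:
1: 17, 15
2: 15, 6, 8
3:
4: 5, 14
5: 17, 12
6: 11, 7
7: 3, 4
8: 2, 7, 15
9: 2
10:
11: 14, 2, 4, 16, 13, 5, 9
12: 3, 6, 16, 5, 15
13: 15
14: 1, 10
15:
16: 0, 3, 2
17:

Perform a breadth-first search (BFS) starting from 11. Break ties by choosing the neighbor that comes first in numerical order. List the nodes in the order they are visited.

Visit 11; enqueue 2, 4, 5, 9, 13, 14, 16 → queue [2, 4, 5, 9, 13, 14, 16]
Visit 2; enqueue 6, 8, 15 → queue [4, 5, 9, 13, 14, 16, 6, 8, 15]
Visit 4 → queue [5, 9, 13, 14, 16, 6, 8, 15]
Visit 5; enqueue 12, 17 → queue [9, 13, 14, 16, 6, 8, 15, 12, 17]
Visit 9 → queue [13, 14, 16, 6, 8, 15, 12, 17]
Visit 13 → queue [14, 16, 6, 8, 15, 12, 17]
Visit 14; enqueue 1, 10 → queue [16, 6, 8, 15, 12, 17, 1, 10]
Visit 16; enqueue 0, 3 → queue [6, 8, 15, 12, 17, 1, 10, 0, 3]
Visit 6; enqueue 7 → queue [8, 15, 12, 17, 1, 10, 0, 3, 7]
Visit 8 → queue [15, 12, 17, 1, 10, 0, 3, 7]
Visit 15 → queue [12, 17, 1, 10, 0, 3, 7]
Visit 12 → queue [17, 1, 10, 0, 3, 7]
Visit 17 → queue [1, 10, 0, 3, 7]
Visit 1 → queue [10, 0, 3, 7]
Visit 10 → queue [0, 3, 7]
Visit 0 → queue [3, 7]
Visit 3 → queue [7]
Visit 7 → queue []

11, 2, 4, 5, 9, 13, 14, 16, 6, 8, 15, 12, 17, 1, 10, 0, 3, 7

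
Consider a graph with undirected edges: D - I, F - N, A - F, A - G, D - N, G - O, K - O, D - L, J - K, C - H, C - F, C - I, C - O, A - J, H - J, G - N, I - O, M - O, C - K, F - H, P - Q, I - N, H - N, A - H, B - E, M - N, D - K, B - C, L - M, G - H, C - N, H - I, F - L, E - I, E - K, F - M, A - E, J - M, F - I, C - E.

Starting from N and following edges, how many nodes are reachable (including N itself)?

15

BFS from N visits: N, C, D, F, G, H, I, M, B, E, K, O, L, A, J
Reachable nodes: 15 of 17 total.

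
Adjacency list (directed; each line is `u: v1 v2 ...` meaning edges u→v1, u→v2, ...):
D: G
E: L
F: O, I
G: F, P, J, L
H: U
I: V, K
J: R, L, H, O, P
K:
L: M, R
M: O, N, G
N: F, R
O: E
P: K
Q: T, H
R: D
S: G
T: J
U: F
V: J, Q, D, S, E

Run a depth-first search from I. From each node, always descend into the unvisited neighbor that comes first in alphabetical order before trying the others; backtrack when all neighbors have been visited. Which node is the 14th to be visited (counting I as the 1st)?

Visit I
I → K
I → V
V → D
D → G
G → F
F → O
O → E
E → L
L → M
M → N
N → R
G → J
J → H
H → U
J → P
V → Q
Q → T
V → S

Visit order: I, K, V, D, G, F, O, E, L, M, N, R, J, H, U, P, Q, T, S

H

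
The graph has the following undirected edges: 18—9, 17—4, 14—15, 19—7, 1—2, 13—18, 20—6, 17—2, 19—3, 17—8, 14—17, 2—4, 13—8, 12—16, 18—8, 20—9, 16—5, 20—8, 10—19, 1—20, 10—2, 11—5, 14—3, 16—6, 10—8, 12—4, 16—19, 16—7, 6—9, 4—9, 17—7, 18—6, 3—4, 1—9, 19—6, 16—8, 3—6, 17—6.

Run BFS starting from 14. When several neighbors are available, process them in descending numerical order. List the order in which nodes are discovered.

14 17 15 3 8 7 6 4 2 19 20 18 16 13 10 9 12 1 5 11

Visit 14; enqueue 17, 15, 3 → queue [17, 15, 3]
Visit 17; enqueue 8, 7, 6, 4, 2 → queue [15, 3, 8, 7, 6, 4, 2]
Visit 15 → queue [3, 8, 7, 6, 4, 2]
Visit 3; enqueue 19 → queue [8, 7, 6, 4, 2, 19]
Visit 8; enqueue 20, 18, 16, 13, 10 → queue [7, 6, 4, 2, 19, 20, 18, 16, 13, 10]
Visit 7 → queue [6, 4, 2, 19, 20, 18, 16, 13, 10]
Visit 6; enqueue 9 → queue [4, 2, 19, 20, 18, 16, 13, 10, 9]
Visit 4; enqueue 12 → queue [2, 19, 20, 18, 16, 13, 10, 9, 12]
Visit 2; enqueue 1 → queue [19, 20, 18, 16, 13, 10, 9, 12, 1]
Visit 19 → queue [20, 18, 16, 13, 10, 9, 12, 1]
Visit 20 → queue [18, 16, 13, 10, 9, 12, 1]
Visit 18 → queue [16, 13, 10, 9, 12, 1]
Visit 16; enqueue 5 → queue [13, 10, 9, 12, 1, 5]
Visit 13 → queue [10, 9, 12, 1, 5]
Visit 10 → queue [9, 12, 1, 5]
Visit 9 → queue [12, 1, 5]
Visit 12 → queue [1, 5]
Visit 1 → queue [5]
Visit 5; enqueue 11 → queue [11]
Visit 11 → queue []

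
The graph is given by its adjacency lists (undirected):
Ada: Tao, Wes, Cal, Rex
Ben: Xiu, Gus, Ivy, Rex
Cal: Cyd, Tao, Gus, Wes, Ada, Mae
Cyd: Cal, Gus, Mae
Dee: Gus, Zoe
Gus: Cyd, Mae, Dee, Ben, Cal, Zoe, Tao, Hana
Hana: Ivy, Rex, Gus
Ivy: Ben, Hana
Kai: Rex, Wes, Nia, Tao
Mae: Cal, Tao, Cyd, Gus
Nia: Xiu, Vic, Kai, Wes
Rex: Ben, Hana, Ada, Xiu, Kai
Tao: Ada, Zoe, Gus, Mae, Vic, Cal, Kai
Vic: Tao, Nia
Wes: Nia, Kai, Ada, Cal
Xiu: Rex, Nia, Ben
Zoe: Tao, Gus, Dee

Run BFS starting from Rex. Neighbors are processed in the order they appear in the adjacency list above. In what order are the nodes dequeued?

Rex → Ben → Hana → Ada → Xiu → Kai → Gus → Ivy → Tao → Wes → Cal → Nia → Cyd → Mae → Dee → Zoe → Vic

Visit Rex; enqueue Ben, Hana, Ada, Xiu, Kai → queue [Ben, Hana, Ada, Xiu, Kai]
Visit Ben; enqueue Gus, Ivy → queue [Hana, Ada, Xiu, Kai, Gus, Ivy]
Visit Hana → queue [Ada, Xiu, Kai, Gus, Ivy]
Visit Ada; enqueue Tao, Wes, Cal → queue [Xiu, Kai, Gus, Ivy, Tao, Wes, Cal]
Visit Xiu; enqueue Nia → queue [Kai, Gus, Ivy, Tao, Wes, Cal, Nia]
Visit Kai → queue [Gus, Ivy, Tao, Wes, Cal, Nia]
Visit Gus; enqueue Cyd, Mae, Dee, Zoe → queue [Ivy, Tao, Wes, Cal, Nia, Cyd, Mae, Dee, Zoe]
Visit Ivy → queue [Tao, Wes, Cal, Nia, Cyd, Mae, Dee, Zoe]
Visit Tao; enqueue Vic → queue [Wes, Cal, Nia, Cyd, Mae, Dee, Zoe, Vic]
Visit Wes → queue [Cal, Nia, Cyd, Mae, Dee, Zoe, Vic]
Visit Cal → queue [Nia, Cyd, Mae, Dee, Zoe, Vic]
Visit Nia → queue [Cyd, Mae, Dee, Zoe, Vic]
Visit Cyd → queue [Mae, Dee, Zoe, Vic]
Visit Mae → queue [Dee, Zoe, Vic]
Visit Dee → queue [Zoe, Vic]
Visit Zoe → queue [Vic]
Visit Vic → queue []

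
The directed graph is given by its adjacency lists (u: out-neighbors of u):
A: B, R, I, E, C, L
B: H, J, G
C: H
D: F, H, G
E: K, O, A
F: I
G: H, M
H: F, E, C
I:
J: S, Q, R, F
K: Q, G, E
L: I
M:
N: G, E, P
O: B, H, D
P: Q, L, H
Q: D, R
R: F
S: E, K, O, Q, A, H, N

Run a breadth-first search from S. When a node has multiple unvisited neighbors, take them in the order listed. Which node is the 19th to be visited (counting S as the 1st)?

J

Visit S; enqueue E, K, O, Q, A, H, N → queue [E, K, O, Q, A, H, N]
Visit E → queue [K, O, Q, A, H, N]
Visit K; enqueue G → queue [O, Q, A, H, N, G]
Visit O; enqueue B, D → queue [Q, A, H, N, G, B, D]
Visit Q; enqueue R → queue [A, H, N, G, B, D, R]
Visit A; enqueue I, C, L → queue [H, N, G, B, D, R, I, C, L]
Visit H; enqueue F → queue [N, G, B, D, R, I, C, L, F]
Visit N; enqueue P → queue [G, B, D, R, I, C, L, F, P]
Visit G; enqueue M → queue [B, D, R, I, C, L, F, P, M]
Visit B; enqueue J → queue [D, R, I, C, L, F, P, M, J]
Visit D → queue [R, I, C, L, F, P, M, J]
Visit R → queue [I, C, L, F, P, M, J]
Visit I → queue [C, L, F, P, M, J]
Visit C → queue [L, F, P, M, J]
Visit L → queue [F, P, M, J]
Visit F → queue [P, M, J]
Visit P → queue [M, J]
Visit M → queue [J]
Visit J → queue []

Visit order: S, E, K, O, Q, A, H, N, G, B, D, R, I, C, L, F, P, M, J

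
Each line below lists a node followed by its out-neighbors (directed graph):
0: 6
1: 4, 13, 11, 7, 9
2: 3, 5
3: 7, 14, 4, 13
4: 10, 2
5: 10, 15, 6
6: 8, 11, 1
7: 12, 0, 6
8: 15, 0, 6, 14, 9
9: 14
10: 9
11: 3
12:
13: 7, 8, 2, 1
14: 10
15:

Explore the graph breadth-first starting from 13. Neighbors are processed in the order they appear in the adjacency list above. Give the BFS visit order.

Visit 13; enqueue 7, 8, 2, 1 → queue [7, 8, 2, 1]
Visit 7; enqueue 12, 0, 6 → queue [8, 2, 1, 12, 0, 6]
Visit 8; enqueue 15, 14, 9 → queue [2, 1, 12, 0, 6, 15, 14, 9]
Visit 2; enqueue 3, 5 → queue [1, 12, 0, 6, 15, 14, 9, 3, 5]
Visit 1; enqueue 4, 11 → queue [12, 0, 6, 15, 14, 9, 3, 5, 4, 11]
Visit 12 → queue [0, 6, 15, 14, 9, 3, 5, 4, 11]
Visit 0 → queue [6, 15, 14, 9, 3, 5, 4, 11]
Visit 6 → queue [15, 14, 9, 3, 5, 4, 11]
Visit 15 → queue [14, 9, 3, 5, 4, 11]
Visit 14; enqueue 10 → queue [9, 3, 5, 4, 11, 10]
Visit 9 → queue [3, 5, 4, 11, 10]
Visit 3 → queue [5, 4, 11, 10]
Visit 5 → queue [4, 11, 10]
Visit 4 → queue [11, 10]
Visit 11 → queue [10]
Visit 10 → queue []

13 7 8 2 1 12 0 6 15 14 9 3 5 4 11 10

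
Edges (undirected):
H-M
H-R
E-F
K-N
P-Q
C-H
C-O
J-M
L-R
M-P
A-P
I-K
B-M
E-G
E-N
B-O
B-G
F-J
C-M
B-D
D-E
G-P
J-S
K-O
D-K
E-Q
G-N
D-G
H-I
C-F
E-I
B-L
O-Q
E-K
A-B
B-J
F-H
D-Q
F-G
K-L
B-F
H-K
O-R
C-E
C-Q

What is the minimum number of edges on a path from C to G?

2

Level 0: C
Level 1: E, F, H, M, O, Q
Level 2: B, D, G, I, J, K, N, P, R
Level 3: A, L, S
G first appears at level 2.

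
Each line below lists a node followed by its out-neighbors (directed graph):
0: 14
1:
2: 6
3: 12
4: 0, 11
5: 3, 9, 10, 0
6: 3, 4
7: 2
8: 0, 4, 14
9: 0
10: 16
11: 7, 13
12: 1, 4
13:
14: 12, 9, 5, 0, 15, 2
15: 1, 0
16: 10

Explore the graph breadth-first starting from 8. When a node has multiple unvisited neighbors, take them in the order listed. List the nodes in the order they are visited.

Visit 8; enqueue 0, 4, 14 → queue [0, 4, 14]
Visit 0 → queue [4, 14]
Visit 4; enqueue 11 → queue [14, 11]
Visit 14; enqueue 12, 9, 5, 15, 2 → queue [11, 12, 9, 5, 15, 2]
Visit 11; enqueue 7, 13 → queue [12, 9, 5, 15, 2, 7, 13]
Visit 12; enqueue 1 → queue [9, 5, 15, 2, 7, 13, 1]
Visit 9 → queue [5, 15, 2, 7, 13, 1]
Visit 5; enqueue 3, 10 → queue [15, 2, 7, 13, 1, 3, 10]
Visit 15 → queue [2, 7, 13, 1, 3, 10]
Visit 2; enqueue 6 → queue [7, 13, 1, 3, 10, 6]
Visit 7 → queue [13, 1, 3, 10, 6]
Visit 13 → queue [1, 3, 10, 6]
Visit 1 → queue [3, 10, 6]
Visit 3 → queue [10, 6]
Visit 10; enqueue 16 → queue [6, 16]
Visit 6 → queue [16]
Visit 16 → queue []

8 0 4 14 11 12 9 5 15 2 7 13 1 3 10 6 16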